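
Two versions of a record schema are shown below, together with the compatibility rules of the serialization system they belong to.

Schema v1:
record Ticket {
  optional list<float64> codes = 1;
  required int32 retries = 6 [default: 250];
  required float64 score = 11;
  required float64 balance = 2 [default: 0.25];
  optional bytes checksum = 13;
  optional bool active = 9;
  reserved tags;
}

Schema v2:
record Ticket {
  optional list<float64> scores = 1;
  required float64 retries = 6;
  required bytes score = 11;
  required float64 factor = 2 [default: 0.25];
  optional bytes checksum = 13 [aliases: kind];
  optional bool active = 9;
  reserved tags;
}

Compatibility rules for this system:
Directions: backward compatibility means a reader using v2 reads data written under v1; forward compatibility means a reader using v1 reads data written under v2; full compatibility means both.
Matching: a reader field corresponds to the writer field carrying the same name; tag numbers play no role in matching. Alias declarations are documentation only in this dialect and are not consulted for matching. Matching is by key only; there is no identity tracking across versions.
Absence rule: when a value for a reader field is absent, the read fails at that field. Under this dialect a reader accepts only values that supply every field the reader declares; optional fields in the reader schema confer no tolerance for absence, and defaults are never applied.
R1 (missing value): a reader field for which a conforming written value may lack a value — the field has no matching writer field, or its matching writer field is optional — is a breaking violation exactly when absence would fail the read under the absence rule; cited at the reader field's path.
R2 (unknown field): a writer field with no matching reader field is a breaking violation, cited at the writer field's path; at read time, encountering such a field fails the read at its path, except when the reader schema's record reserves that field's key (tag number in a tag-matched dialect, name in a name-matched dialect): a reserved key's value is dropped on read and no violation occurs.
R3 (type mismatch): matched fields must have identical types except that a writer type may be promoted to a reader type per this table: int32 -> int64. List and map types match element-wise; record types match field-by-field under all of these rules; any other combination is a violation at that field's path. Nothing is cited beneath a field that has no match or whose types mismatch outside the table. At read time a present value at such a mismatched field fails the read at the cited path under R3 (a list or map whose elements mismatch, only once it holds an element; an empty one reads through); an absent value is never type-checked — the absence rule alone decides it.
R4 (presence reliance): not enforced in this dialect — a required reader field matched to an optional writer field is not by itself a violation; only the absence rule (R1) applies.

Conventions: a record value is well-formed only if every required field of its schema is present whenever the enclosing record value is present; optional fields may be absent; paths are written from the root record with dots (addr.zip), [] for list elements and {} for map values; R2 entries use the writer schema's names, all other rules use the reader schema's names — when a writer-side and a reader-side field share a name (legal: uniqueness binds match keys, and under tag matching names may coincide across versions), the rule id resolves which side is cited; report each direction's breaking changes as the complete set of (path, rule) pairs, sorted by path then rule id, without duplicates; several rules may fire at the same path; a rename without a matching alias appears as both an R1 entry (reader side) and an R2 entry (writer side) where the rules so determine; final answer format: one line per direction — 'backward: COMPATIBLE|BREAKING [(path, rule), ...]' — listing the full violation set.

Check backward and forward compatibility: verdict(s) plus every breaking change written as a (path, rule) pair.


backward: BREAKING [(active, R1), (balance, R2), (checksum, R1), (codes, R2), (factor, R1), (retries, R3), (score, R3), (scores, R1)]; forward: BREAKING [(active, R1), (balance, R1), (checksum, R1), (codes, R1), (factor, R2), (retries, R3), (score, R3), (scores, R2)]

arrows below run writer -> reader for Ticket
backward pass over Ticket, reader schema v2, writer schema v1:
  no writer field matches reader scores
  retries: paired with writer retries (int32 -> float64; writer required)
  score: paired with writer score (float64 -> bytes; writer required)
  no writer field matches reader factor
  checksum: paired with writer checksum (bytes -> bytes; writer optional)
  active: paired with writer active (bool -> bool; writer optional)
  writer field codes has no reader counterpart
  writer field balance has no reader counterpart
  violation R1 at active
  violation R2 at balance
  violation R1 at checksum
  violation R2 at codes
  violation R1 at factor
  violation R3 at retries
  violation R3 at score
  violation R1 at scores
  => backward: BREAKING (8)
forward pass over Ticket, reader schema v1, writer schema v2:
  no writer field matches reader codes
  retries: paired with writer retries (float64 -> int32; writer required)
  score: paired with writer score (bytes -> float64; writer required)
  no writer field matches reader balance
  checksum: paired with writer checksum (bytes -> bytes; writer optional)
  active: paired with writer active (bool -> bool; writer optional)
  writer field scores has no reader counterpart
  writer field factor has no reader counterpart
  violation R1 at active
  violation R1 at balance
  violation R1 at checksum
  violation R1 at codes
  violation R2 at factor
  violation R3 at retries
  violation R3 at score
  violation R2 at scores
  => forward: BREAKING (8)


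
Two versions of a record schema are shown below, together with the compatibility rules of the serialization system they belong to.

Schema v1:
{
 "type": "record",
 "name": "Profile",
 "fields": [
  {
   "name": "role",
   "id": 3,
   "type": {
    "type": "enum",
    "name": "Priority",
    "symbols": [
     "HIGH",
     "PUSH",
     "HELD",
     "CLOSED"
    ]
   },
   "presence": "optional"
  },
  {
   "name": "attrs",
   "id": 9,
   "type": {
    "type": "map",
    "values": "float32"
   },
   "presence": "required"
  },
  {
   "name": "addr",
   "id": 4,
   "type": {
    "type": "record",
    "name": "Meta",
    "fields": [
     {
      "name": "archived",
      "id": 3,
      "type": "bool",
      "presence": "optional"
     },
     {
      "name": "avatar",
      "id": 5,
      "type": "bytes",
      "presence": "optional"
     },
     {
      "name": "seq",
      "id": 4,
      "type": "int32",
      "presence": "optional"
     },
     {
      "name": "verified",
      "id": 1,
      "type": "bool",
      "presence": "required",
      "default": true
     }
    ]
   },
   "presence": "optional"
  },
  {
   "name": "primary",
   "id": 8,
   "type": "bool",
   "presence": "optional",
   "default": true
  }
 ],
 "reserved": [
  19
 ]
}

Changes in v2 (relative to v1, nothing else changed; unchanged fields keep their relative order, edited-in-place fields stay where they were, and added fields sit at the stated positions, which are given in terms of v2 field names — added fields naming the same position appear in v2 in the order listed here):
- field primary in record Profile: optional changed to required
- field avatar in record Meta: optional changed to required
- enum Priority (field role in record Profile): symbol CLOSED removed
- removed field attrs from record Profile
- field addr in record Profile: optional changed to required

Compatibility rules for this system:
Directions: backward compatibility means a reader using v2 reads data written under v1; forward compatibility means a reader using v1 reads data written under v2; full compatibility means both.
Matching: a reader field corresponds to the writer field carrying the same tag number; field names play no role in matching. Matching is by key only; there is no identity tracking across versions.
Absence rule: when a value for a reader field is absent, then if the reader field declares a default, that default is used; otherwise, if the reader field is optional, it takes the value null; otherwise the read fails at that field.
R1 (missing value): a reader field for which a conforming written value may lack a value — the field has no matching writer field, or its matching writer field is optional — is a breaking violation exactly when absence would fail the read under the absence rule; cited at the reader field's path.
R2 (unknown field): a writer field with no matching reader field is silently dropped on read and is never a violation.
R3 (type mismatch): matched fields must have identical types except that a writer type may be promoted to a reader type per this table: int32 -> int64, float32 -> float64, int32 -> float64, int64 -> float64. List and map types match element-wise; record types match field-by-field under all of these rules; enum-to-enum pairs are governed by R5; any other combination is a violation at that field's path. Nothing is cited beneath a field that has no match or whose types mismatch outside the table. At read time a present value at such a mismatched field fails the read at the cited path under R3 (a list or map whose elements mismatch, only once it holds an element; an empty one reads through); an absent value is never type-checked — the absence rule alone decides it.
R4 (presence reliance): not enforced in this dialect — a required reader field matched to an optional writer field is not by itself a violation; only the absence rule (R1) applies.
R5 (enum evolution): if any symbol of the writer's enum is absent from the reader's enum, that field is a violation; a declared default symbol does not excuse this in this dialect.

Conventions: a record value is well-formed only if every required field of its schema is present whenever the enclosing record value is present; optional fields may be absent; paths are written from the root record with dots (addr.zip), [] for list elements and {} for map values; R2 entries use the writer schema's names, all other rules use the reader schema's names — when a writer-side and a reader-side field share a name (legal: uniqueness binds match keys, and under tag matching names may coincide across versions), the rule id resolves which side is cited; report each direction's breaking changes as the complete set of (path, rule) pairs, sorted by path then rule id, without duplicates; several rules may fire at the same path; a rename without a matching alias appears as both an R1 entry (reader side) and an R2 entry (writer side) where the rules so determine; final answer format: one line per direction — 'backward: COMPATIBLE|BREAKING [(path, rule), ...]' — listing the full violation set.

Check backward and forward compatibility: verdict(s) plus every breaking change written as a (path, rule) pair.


backward: BREAKING [(addr, R1), (addr.avatar, R1), (role, R5)]; forward: BREAKING [(attrs, R1)]

the writer's type comes first in each Profile pair
checking backward for Profile: reader v2 against writer v1:
  writer optional, Priority -> Priority: reader role maps from writer role
  writer optional, Meta -> Meta: reader addr maps from writer addr
  writer optional, bool -> bool: reader primary maps from writer primary
  writer field attrs has no reader counterpart
  writer optional, bool -> bool: reader addr.archived maps from writer addr.archived
  writer optional, bytes -> bytes: reader addr.avatar maps from writer addr.avatar
  writer optional, int32 -> int32: reader addr.seq maps from writer addr.seq
  writer required, bool -> bool: reader addr.verified maps from writer addr.verified
  violation R1 at addr
  violation R1 at addr.avatar
  violation R5 at role
  backward on Profile therefore BREAKING (3)
checking forward for Profile: reader v1 against writer v2:
  writer optional, Priority -> Priority: reader role maps from writer role
  attrs: no writer match
  writer required, Meta -> Meta: reader addr maps from writer addr
  writer required, bool -> bool: reader primary maps from writer primary
  writer optional, bool -> bool: reader addr.archived maps from writer addr.archived
  writer required, bytes -> bytes: reader addr.avatar maps from writer addr.avatar
  writer optional, int32 -> int32: reader addr.seq maps from writer addr.seq
  writer required, bool -> bool: reader addr.verified maps from writer addr.verified
  violation R1 at attrs
  forward on Profile therefore BREAKING (1)


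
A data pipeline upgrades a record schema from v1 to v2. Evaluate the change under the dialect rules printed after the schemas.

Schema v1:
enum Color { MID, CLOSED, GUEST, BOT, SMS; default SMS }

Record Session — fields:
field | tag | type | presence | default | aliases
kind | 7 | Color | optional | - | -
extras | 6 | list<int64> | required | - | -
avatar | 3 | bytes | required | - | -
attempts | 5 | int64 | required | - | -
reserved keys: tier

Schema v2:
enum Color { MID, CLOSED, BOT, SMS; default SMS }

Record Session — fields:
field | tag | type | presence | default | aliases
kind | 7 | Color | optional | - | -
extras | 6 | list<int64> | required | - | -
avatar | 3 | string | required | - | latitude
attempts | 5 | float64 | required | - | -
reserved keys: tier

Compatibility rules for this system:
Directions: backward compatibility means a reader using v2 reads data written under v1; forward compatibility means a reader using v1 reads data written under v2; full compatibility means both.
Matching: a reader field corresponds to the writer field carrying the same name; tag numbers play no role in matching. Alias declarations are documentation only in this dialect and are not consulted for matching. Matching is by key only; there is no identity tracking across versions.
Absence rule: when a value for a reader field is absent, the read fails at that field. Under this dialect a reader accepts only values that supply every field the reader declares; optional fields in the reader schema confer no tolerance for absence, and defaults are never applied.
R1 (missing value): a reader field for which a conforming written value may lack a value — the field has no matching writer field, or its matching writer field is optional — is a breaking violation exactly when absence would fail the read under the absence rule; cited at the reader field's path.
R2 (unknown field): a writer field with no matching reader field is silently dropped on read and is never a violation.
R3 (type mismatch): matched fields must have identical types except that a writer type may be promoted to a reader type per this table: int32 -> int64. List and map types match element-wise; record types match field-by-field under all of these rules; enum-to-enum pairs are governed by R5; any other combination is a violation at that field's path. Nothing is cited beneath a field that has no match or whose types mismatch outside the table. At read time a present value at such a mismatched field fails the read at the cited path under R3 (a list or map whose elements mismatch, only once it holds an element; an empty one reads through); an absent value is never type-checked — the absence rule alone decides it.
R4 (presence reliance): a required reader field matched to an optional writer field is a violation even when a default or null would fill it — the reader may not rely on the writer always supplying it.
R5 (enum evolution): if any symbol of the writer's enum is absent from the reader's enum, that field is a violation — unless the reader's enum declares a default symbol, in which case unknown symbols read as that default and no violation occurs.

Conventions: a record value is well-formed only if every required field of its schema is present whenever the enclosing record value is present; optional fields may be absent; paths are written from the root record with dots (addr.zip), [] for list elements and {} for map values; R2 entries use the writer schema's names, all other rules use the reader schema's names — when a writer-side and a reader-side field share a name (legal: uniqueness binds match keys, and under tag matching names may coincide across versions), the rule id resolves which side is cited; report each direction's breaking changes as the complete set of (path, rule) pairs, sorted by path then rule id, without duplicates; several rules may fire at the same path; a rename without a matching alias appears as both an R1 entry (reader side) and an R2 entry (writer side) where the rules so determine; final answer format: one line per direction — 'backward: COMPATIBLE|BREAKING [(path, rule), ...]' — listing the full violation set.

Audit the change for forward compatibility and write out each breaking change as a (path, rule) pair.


forward: BREAKING [(attempts, R3), (avatar, R3), (kind, R1)]

the writer's type comes first in each Session pair
checking forward for Session: reader v1 against writer v2:
  writer optional, Color -> Color: reader kind maps from writer kind
  writer required, list<int64> -> list<int64>: reader extras maps from writer extras
  writer required, string -> bytes: reader avatar maps from writer avatar
  writer required, float64 -> int64: reader attempts maps from writer attempts
  R3 fires at attempts
  R3 fires at avatar
  R1 fires at kind
  => forward: BREAKING (3)
ruling out the remaining Session differences:
  enum Color (field kind in record Session): symbol GUEST removed -> fires no rule on Session, leaving the asked answer as it is


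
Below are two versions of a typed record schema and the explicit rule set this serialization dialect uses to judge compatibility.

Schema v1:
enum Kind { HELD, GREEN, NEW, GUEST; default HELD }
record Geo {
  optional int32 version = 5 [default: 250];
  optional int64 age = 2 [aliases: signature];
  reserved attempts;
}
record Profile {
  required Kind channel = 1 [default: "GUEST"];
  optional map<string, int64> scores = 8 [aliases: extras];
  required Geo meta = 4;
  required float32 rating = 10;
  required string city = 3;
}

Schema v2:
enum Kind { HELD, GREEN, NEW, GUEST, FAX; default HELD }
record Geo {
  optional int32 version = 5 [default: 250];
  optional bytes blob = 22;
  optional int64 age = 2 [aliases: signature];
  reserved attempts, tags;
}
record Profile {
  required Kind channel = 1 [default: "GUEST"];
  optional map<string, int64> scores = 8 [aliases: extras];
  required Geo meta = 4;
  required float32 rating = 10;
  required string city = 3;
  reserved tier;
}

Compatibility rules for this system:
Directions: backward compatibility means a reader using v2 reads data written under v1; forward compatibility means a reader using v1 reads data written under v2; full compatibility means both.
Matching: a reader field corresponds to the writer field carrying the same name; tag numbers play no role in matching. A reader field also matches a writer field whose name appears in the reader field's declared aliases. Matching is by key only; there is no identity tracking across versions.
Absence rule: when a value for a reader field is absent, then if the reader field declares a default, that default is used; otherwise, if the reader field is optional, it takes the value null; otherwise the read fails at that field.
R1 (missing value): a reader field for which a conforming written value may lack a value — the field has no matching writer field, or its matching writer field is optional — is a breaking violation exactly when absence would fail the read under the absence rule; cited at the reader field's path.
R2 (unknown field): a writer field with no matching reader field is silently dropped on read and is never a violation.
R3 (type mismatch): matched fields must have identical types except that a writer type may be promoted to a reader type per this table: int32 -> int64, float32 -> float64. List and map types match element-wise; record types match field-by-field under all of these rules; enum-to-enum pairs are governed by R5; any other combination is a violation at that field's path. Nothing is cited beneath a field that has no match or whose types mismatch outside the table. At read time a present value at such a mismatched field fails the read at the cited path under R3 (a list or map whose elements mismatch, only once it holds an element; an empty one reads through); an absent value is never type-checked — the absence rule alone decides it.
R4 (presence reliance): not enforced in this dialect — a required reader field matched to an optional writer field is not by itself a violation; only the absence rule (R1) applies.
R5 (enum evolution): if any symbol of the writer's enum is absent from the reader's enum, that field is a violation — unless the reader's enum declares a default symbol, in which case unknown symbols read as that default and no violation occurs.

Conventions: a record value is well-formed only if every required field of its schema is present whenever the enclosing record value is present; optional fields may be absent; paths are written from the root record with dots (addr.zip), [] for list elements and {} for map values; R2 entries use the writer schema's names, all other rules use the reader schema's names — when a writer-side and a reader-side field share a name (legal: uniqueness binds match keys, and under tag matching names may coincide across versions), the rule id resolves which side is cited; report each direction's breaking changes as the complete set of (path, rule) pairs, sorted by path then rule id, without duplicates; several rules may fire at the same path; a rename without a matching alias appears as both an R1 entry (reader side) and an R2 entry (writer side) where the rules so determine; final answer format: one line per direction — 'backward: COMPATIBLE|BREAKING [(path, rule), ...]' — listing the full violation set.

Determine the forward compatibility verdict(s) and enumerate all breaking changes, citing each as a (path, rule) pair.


arrows below run writer -> reader for Profile
forward analysis of Profile with v1 as reader and v2 as writer:
  Kind -> Kind, writer required: channel aligns to channel
  map<string, int64> -> map<string, int64>, writer optional: scores aligns to scores
  Geo -> Geo, writer required: meta aligns to meta
  float32 -> float32, writer required: rating aligns to rating
  string -> string, writer required: city aligns to city
  int32 -> int32, writer optional: meta.version aligns to meta.version
  int64 -> int64, writer optional: meta.age aligns to meta.age
  meta.blob (writer side), unknown to reader
  => no violations; forward on Profile: COMPATIBLE
the rest of the Profile diff is inert for this question:
  added field blob to record Geo: optional bytes, tag 22 (in v2 it sits immediately before age) -> triggers nothing under Profile's printed rules — same verdict
  enum Kind (field channel in record Profile): symbol FAX added -> triggers nothing under Profile's printed rules — same verdict

forward: COMPATIBLE []


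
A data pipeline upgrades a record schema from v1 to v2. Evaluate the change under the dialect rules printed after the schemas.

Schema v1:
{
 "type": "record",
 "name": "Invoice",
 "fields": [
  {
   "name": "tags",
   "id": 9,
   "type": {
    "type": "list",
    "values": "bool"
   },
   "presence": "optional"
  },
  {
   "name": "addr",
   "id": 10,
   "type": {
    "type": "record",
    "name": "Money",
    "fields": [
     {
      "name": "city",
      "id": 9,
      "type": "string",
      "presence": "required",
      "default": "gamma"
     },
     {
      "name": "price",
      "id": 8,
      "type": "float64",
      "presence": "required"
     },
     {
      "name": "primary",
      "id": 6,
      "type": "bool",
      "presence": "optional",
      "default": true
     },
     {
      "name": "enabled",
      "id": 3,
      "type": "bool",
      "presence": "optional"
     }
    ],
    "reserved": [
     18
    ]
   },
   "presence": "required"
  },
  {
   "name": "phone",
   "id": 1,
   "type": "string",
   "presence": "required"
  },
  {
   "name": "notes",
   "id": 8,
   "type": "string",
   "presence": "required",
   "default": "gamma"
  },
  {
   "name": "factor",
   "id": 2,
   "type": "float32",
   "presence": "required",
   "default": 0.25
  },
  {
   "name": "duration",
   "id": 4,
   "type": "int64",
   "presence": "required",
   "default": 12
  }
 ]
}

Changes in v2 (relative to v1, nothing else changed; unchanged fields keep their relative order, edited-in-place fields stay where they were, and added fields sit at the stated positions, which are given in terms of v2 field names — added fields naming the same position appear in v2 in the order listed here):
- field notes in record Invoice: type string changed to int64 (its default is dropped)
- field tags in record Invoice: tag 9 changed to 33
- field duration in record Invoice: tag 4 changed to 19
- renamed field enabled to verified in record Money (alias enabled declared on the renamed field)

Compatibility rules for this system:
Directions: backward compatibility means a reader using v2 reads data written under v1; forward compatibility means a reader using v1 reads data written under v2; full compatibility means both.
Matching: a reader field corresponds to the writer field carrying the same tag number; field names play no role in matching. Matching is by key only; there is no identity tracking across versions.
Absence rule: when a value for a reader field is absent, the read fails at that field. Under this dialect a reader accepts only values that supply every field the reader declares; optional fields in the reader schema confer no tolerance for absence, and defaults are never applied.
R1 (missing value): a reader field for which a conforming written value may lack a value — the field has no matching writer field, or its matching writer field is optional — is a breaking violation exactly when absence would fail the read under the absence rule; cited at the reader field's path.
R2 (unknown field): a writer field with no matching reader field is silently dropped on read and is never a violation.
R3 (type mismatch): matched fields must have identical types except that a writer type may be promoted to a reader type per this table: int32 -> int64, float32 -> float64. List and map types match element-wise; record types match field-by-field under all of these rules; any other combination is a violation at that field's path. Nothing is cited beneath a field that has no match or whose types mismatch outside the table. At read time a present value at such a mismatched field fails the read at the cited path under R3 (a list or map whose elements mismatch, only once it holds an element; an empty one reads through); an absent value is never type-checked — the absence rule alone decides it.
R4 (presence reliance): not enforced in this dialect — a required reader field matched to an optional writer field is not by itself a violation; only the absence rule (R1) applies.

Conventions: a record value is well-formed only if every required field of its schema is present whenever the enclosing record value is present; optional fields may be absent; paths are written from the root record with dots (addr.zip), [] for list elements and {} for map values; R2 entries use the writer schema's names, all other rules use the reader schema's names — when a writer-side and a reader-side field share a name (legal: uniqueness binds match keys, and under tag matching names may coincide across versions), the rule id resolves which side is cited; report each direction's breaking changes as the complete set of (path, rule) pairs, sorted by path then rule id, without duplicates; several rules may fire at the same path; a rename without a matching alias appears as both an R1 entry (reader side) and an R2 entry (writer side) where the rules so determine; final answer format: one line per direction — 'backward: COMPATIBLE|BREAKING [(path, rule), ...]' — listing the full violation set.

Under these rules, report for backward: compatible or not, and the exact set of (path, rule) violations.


backward: BREAKING [(addr.primary, R1), (addr.verified, R1), (duration, R1), (notes, R3), (tags, R1)]

each type pair in Invoice: writer, then reader
backward pass over Invoice, reader schema v2, writer schema v1:
  tags: no writer-side match
  addr: paired with writer addr (Money -> Money; writer required)
  phone: paired with writer phone (string -> string; writer required)
  notes: paired with writer notes (string -> int64; writer required)
  factor: paired with writer factor (float32 -> float32; writer required)
  duration: no writer-side match
  leftover writer field: tags
  leftover writer field: duration
  addr.city: paired with writer addr.city (string -> string; writer required)
  addr.price: paired with writer addr.price (float64 -> float64; writer required)
  addr.primary: paired with writer addr.primary (bool -> bool; writer optional)
  addr.verified: paired with writer addr.enabled (bool -> bool; writer optional)
  R1 fires at addr.primary
  R1 fires at addr.verified
  R1 fires at duration
  R3 fires at notes
  R1 fires at tags
  => backward verdict for Invoice: BREAKING, 5 violation(s)
ruling out the remaining Invoice differences:
  field tags in record Invoice: tag 9 changed to 33 -> no rule fires on it in Invoice's dialect; the asked verdict holds


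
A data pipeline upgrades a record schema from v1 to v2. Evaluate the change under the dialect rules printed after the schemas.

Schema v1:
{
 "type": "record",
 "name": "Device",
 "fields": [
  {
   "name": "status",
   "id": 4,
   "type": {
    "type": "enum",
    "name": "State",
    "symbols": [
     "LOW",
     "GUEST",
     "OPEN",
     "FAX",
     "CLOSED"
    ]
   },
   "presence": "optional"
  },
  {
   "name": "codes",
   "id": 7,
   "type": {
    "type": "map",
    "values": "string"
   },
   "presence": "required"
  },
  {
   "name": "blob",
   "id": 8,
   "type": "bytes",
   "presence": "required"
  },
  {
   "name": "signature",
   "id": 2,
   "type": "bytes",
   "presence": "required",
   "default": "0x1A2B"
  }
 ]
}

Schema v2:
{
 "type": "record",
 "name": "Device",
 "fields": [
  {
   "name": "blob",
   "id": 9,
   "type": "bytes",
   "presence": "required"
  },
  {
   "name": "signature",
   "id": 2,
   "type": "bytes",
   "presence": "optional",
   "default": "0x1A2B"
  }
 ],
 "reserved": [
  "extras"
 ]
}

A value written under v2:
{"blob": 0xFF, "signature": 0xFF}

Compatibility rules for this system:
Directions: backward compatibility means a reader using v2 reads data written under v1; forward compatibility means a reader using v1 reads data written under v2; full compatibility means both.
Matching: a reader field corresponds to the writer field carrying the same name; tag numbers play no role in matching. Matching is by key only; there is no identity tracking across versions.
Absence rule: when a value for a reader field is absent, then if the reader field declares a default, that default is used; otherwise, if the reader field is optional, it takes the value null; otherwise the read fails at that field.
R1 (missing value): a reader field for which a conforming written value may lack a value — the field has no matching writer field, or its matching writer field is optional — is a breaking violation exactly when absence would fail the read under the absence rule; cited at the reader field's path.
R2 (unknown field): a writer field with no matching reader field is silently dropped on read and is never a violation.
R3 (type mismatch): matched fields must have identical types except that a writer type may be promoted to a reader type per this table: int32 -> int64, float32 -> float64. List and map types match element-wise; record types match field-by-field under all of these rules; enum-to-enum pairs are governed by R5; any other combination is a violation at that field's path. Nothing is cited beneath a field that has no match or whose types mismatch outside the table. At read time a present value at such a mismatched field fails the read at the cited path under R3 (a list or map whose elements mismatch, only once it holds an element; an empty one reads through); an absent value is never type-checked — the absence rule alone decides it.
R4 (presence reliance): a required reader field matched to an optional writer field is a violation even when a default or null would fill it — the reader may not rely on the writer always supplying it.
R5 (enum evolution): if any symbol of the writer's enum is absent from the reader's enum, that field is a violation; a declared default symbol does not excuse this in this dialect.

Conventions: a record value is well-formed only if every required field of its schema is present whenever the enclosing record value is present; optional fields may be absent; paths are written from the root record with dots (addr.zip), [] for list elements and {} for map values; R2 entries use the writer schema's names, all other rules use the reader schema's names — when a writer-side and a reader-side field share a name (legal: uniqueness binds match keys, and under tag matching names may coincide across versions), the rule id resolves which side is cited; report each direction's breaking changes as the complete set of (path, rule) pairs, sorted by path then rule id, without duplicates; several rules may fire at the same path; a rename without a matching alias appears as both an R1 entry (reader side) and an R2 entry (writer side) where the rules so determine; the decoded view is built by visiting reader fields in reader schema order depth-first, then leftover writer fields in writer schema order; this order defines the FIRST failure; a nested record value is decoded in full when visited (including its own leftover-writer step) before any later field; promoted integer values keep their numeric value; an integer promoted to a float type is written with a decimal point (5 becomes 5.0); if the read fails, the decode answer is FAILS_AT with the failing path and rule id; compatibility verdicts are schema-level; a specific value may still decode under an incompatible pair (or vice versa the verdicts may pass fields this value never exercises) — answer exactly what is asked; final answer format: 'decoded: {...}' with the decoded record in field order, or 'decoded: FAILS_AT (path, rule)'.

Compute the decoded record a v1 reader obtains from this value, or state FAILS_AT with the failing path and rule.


decoded: FAILS_AT (codes, R1)

arrows below run writer -> reader for Device
decode (reader v1):
  status := null (not supplied -> null)
  read fails at codes under R1 (no fill)
  => FAILS_AT (codes, R1)
checking off the Device differences that do not matter here:
  removed field status from record Device -> triggers nothing under the printed rules; the Device answer is the same either way
  field signature in record Device: required changed to optional -> a verdict-level change on Device — the shown value reads the same
  field blob in record Device: tag 8 changed to 9 -> triggers nothing under the printed rules; the Device answer is the same either way


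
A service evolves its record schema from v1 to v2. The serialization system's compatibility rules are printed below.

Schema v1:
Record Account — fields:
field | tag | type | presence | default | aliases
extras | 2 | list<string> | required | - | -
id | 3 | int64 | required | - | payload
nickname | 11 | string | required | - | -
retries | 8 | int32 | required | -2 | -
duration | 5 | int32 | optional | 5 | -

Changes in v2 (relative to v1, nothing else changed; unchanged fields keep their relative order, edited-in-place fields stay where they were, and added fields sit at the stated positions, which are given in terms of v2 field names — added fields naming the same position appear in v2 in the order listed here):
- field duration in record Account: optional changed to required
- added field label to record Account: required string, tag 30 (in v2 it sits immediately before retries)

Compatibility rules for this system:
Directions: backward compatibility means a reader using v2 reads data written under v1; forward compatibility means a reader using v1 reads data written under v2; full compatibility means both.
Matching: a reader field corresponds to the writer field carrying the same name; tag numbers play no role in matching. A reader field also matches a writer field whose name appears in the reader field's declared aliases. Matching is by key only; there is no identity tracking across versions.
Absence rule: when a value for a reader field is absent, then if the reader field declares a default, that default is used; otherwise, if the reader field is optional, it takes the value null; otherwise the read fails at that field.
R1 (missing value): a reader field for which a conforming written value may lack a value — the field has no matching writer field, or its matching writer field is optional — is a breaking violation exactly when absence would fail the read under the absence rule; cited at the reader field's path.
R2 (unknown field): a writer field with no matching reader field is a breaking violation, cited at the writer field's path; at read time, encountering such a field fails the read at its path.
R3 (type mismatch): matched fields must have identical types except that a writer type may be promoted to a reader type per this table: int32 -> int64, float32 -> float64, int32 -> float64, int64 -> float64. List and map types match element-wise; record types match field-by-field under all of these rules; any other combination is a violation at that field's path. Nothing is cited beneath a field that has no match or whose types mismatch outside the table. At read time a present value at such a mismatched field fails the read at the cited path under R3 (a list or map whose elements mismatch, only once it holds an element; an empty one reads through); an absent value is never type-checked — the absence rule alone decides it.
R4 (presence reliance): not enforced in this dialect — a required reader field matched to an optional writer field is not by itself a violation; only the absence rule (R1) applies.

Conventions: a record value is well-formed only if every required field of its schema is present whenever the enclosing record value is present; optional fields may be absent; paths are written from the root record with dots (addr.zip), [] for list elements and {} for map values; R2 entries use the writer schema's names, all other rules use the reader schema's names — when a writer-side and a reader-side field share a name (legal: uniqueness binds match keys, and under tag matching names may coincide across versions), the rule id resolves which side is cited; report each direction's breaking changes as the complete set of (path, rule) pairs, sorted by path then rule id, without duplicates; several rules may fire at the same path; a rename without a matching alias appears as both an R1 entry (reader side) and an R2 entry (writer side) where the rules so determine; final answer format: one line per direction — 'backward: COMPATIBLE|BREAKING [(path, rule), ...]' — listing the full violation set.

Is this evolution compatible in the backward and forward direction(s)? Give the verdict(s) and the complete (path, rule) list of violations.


backward: BREAKING [(label, R1)]; forward: BREAKING [(label, R2)]

arrows below run writer -> reader for Account
backward analysis of Account with v2 as reader and v1 as writer:
  list<string> -> list<string>, writer required: extras aligns to extras
  int64 -> int64, writer required: id aligns to id
  string -> string, writer required: nickname aligns to nickname
  label has no writer counterpart
  int32 -> int32, writer required: retries aligns to retries
  int32 -> int32, writer optional: duration aligns to duration
  breaking: (label, R1)
  => backward: BREAKING (1)
forward analysis of Account with v1 as reader and v2 as writer:
  list<string> -> list<string>, writer required: extras aligns to extras
  int64 -> int64, writer required: id aligns to id
  string -> string, writer required: nickname aligns to nickname
  int32 -> int32, writer required: retries aligns to retries
  int32 -> int32, writer required: duration aligns to duration
  writer field label has no reader counterpart
  breaking: (label, R2)
  => forward: BREAKING (1)
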